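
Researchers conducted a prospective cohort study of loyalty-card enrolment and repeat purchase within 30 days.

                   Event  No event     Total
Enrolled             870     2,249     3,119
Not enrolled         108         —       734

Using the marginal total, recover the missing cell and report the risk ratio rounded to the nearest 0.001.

1.896

The missing cell is in the unexposed row: 734 − 108 = 626.
So a = 870, b = 2249, c = 108, d = 626.
RR = [a/(a+b)] / [c/(c+d)] = (870/3119) / (108/734) = 0.27894/0.14714 = 1.89573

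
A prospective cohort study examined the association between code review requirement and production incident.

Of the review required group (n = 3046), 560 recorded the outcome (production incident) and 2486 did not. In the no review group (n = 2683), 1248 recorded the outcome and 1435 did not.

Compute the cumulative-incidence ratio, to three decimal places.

0.395

From the description: a = 560, b = 2486, c = 1248, d = 1435.
Risk in exposed = 560/3046 = 0.18385; risk in unexposed = 1248/2683 = 0.46515.
RR = 0.18385 / 0.46515 = 0.39524
The risk is 60% lower among the exposed than among the unexposed.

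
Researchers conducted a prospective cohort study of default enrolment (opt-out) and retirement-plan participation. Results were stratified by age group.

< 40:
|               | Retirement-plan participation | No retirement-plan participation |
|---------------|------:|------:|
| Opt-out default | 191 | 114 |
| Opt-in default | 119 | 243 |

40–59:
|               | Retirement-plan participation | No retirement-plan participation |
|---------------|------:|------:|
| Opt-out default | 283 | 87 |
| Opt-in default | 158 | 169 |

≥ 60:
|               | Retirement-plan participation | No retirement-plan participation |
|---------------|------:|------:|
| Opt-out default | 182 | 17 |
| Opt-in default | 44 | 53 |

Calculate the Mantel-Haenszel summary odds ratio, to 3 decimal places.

OR_MH = Σ(aᵢdᵢ/nᵢ) / Σ(bᵢcᵢ/nᵢ), where nᵢ is the stratum total.
Stratum 1 (< 40): n = 667; a·d/n = 191·243/667 = 69.5847; b·c/n = 114·119/667 = 20.3388
Stratum 2 (40–59): n = 697; a·d/n = 283·169/697 = 68.6184; b·c/n = 87·158/697 = 19.7217
Stratum 3 (≥ 60): n = 296; a·d/n = 182·53/296 = 32.5878; b·c/n = 17·44/296 = 2.5270
OR_MH = (69.5847 + 68.6184 + 32.5878) / (20.3388 + 19.7217 + 2.5270) = 170.7909 / 42.5875 = 4.01035

4.010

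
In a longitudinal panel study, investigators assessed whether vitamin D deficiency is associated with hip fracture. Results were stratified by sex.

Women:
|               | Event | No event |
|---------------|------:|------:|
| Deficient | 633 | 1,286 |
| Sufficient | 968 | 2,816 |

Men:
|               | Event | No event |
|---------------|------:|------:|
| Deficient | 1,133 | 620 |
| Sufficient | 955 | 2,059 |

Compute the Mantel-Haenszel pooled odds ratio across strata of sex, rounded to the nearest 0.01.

OR_MH = Σ(aᵢdᵢ/nᵢ) / Σ(bᵢcᵢ/nᵢ), where nᵢ is the stratum total.
Stratum 1 (Women): n = 5703; a·d/n = 633·2816/5703 = 312.5597; b·c/n = 1286·968/5703 = 218.2795
Stratum 2 (Men): n = 4767; a·d/n = 1133·2059/4767 = 489.3742; b·c/n = 620·955/4767 = 124.2081
OR_MH = (312.5597 + 489.3742) / (218.2795 + 124.2081) = 801.9339 / 342.4876 = 2.34150

2.34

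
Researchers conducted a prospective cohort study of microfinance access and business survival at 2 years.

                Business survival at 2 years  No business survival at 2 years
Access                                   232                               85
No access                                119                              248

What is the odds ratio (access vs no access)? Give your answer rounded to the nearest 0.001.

Cells: a = 232, b = 85, c = 119, d = 248.
OR = (a·d)/(b·c) = (232 × 248) / (85 × 119) = 57536 / 10115 = 5.68819
The odds of business survival at 2 years are about 5.69 times as high in the access group.

5.688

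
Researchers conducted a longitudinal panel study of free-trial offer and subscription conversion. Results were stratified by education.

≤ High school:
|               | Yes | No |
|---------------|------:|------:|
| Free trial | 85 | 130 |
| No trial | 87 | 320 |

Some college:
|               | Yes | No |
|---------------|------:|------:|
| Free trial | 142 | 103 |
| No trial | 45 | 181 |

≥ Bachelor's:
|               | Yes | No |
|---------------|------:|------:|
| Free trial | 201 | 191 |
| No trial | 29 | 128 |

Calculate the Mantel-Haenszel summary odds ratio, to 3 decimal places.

3.809

OR_MH = Σ(aᵢdᵢ/nᵢ) / Σ(bᵢcᵢ/nᵢ), where nᵢ is the stratum total.
Stratum 1 (≤ High school): n = 622; a·d/n = 85·320/622 = 43.7299; b·c/n = 130·87/622 = 18.1833
Stratum 2 (Some college): n = 471; a·d/n = 142·181/471 = 54.5690; b·c/n = 103·45/471 = 9.8408
Stratum 3 (≥ Bachelor's): n = 549; a·d/n = 201·128/549 = 46.8634; b·c/n = 191·29/549 = 10.0893
OR_MH = (43.7299 + 54.5690 + 46.8634) / (18.1833 + 9.8408 + 10.0893) = 145.1623 / 38.1133 = 3.80870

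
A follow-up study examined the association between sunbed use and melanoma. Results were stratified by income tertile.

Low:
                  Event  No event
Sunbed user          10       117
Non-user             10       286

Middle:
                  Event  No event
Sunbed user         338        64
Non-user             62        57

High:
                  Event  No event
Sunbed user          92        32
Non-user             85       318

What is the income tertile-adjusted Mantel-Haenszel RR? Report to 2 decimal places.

RR_MH = Σ(aᵢ·n₀ᵢ/nᵢ) / Σ(cᵢ·n₁ᵢ/nᵢ), with n₁ᵢ = aᵢ+bᵢ (exposed), n₀ᵢ = cᵢ+dᵢ (unexposed), nᵢ = n₁ᵢ+n₀ᵢ.
Stratum 1 (Low): n₁ = 127, n₀ = 296, n = 423; a·n₀/n = 10·296/423 = 6.9976; c·n₁/n = 10·127/423 = 3.0024
Stratum 2 (Middle): n₁ = 402, n₀ = 119, n = 521; a·n₀/n = 338·119/521 = 77.2015; c·n₁/n = 62·402/521 = 47.8388
Stratum 3 (High): n₁ = 124, n₀ = 403, n = 527; a·n₀/n = 92·403/527 = 70.3529; c·n₁/n = 85·124/527 = 20.0000
RR_MH = (6.9976 + 77.2015 + 70.3529) / (3.0024 + 47.8388 + 20.0000) = 154.5521 / 70.8411 = 2.18167

2.18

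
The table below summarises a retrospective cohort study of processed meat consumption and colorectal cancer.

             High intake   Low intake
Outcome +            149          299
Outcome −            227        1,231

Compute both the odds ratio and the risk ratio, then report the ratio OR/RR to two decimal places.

Reading the table with exposure as columns: a = 149 (High intake, case), b = 227 (High intake, non-case), c = 299 (Low intake, case), d = 1231.
OR = (149·1231)/(227·299) = 183419/67873 = 2.70239
Risk in exposed = 149/376 = 0.39628; risk in unexposed = 299/1530 = 0.19542; RR = 2.02777
OR/RR = 2.70239 / 2.02777 = 1.33269
The outcome is not rare, so the OR lies further from 1 than the RR.

1.33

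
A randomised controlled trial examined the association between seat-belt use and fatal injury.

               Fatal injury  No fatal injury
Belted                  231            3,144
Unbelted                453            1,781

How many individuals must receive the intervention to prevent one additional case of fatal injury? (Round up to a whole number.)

Risk in treated group = 231/3375 = 0.06844; risk in control = 453/2234 = 0.20278.
Absolute risk reduction = 0.20278 − 0.06844 = 0.13433
NNT = 1 / ARR = 1 / 0.13433 = 7.444 → round up → 8

8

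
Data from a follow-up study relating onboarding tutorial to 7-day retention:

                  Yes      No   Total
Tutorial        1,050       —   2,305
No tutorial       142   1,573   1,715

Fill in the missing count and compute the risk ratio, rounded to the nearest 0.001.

The missing cell is in the exposed row: 2305 − 1050 = 1255.
So a = 1050, b = 1255, c = 142, d = 1573.
RR = [a/(a+b)] / [c/(c+d)] = (1050/2305) / (142/1715) = 0.45553/0.08280 = 5.50167

5.502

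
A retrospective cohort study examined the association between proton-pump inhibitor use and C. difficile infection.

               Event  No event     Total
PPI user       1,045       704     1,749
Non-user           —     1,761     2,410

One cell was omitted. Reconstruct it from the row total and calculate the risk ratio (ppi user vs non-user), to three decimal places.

The missing cell is in the unexposed row: 2410 − 1761 = 649.
So a = 1045, b = 704, c = 649, d = 1761.
RR = [a/(a+b)] / [c/(c+d)] = (1045/1749) / (649/2410) = 0.59748/0.26929 = 2.21870

2.219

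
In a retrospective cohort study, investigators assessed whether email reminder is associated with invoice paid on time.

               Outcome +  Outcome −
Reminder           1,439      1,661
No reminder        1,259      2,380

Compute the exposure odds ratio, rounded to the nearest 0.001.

Cells: a = 1439, b = 1661, c = 1259, d = 2380.
OR = (a·d)/(b·c) = (1439 × 2380) / (1661 × 1259) = 3424820 / 2091199 = 1.63773
The odds of invoice paid on time are about 1.64 times as high in the reminder group.

1.638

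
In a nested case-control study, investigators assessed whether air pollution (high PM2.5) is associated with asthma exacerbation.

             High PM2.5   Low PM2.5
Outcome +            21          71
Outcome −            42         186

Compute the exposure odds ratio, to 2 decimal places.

Reading the table with exposure as columns: a = 21 (High PM2.5, case), b = 42 (High PM2.5, non-case), c = 71 (Low PM2.5, case), d = 186.
OR = (a·d)/(b·c) = (21 × 186) / (42 × 71) = 3906 / 2982 = 1.30986
The odds of asthma exacerbation are about 1.31 times as high in the high pm2.5 group.

1.31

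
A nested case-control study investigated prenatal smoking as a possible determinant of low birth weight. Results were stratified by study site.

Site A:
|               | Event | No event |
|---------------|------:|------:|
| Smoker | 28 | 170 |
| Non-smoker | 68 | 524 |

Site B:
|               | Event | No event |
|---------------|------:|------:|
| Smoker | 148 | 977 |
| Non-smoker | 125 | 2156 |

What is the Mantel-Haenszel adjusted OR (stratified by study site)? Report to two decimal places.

2.22

OR_MH = Σ(aᵢdᵢ/nᵢ) / Σ(bᵢcᵢ/nᵢ), where nᵢ is the stratum total.
Stratum 1 (Site A): n = 790; a·d/n = 28·524/790 = 18.5722; b·c/n = 170·68/790 = 14.6329
Stratum 2 (Site B): n = 3406; a·d/n = 148·2156/3406 = 93.6841; b·c/n = 977·125/3406 = 35.8558
OR_MH = (18.5722 + 93.6841) / (14.6329 + 35.8558) = 112.2562 / 50.4888 = 2.22339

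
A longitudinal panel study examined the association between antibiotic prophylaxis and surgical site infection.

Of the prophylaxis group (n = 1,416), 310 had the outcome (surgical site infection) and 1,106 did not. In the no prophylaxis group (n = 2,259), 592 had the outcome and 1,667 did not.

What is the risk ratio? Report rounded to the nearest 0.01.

0.84

From the description: a = 310, b = 1106, c = 592, d = 1667.
Risk in exposed = 310/1416 = 0.21893; risk in unexposed = 592/2259 = 0.26206.
RR = 0.21893 / 0.26206 = 0.83540
The risk is 16% lower among the exposed than among the unexposed.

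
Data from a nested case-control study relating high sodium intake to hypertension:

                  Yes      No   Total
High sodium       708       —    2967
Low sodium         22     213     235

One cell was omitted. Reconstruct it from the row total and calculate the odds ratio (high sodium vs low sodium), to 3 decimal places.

The missing cell is in the exposed row: 2967 − 708 = 2259.
So a = 708, b = 2259, c = 22, d = 213.
OR = (a·d)/(b·c) = (708 × 213) / (2259 × 22) = 150804 / 49698 = 3.03441

3.034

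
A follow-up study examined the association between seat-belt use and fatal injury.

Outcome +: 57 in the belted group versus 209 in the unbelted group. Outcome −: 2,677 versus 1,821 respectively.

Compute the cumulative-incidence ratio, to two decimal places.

0.20

From the description: a = 57, b = 2677, c = 209, d = 1821.
Risk in exposed = 57/2734 = 0.02085; risk in unexposed = 209/2030 = 0.10296.
RR = 0.02085 / 0.10296 = 0.20250
The risk is 80% lower among the exposed than among the unexposed.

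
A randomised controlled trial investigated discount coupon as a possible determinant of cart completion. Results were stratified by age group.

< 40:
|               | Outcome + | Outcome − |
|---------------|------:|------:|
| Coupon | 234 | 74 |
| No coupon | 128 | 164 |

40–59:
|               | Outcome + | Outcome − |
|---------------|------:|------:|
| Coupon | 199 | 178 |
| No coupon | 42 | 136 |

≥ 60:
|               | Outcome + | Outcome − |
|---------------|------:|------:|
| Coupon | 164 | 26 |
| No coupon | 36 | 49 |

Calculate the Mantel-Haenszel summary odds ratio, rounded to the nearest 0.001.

OR_MH = Σ(aᵢdᵢ/nᵢ) / Σ(bᵢcᵢ/nᵢ), where nᵢ is the stratum total.
Stratum 1 (< 40): n = 600; a·d/n = 234·164/600 = 63.9600; b·c/n = 74·128/600 = 15.7867
Stratum 2 (40–59): n = 555; a·d/n = 199·136/555 = 48.7640; b·c/n = 178·42/555 = 13.4703
Stratum 3 (≥ 60): n = 275; a·d/n = 164·49/275 = 29.2218; b·c/n = 26·36/275 = 3.4036
OR_MH = (63.9600 + 48.7640 + 29.2218) / (15.7867 + 13.4703 + 3.4036) = 141.9458 / 32.6606 = 4.34609

4.346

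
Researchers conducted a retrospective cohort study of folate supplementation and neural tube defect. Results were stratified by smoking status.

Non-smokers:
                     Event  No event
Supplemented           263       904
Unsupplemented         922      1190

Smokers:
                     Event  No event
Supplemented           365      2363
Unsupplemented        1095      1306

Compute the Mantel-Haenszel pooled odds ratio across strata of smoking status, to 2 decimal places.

0.25

OR_MH = Σ(aᵢdᵢ/nᵢ) / Σ(bᵢcᵢ/nᵢ), where nᵢ is the stratum total.
Stratum 1 (Non-smokers): n = 3279; a·d/n = 263·1190/3279 = 95.4468; b·c/n = 904·922/3279 = 254.1897
Stratum 2 (Smokers): n = 5129; a·d/n = 365·1306/5129 = 92.9401; b·c/n = 2363·1095/5129 = 504.4814
OR_MH = (95.4468 + 92.9401) / (254.1897 + 504.4814) = 188.3869 / 758.6711 = 0.24831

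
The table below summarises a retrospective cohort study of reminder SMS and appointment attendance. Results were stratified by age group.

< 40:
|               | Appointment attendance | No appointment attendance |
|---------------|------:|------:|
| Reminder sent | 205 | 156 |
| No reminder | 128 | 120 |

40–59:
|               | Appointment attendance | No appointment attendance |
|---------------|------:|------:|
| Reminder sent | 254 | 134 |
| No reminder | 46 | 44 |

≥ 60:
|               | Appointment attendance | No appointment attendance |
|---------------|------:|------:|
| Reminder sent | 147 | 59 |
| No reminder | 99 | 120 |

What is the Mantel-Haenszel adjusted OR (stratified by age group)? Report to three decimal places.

1.772

OR_MH = Σ(aᵢdᵢ/nᵢ) / Σ(bᵢcᵢ/nᵢ), where nᵢ is the stratum total.
Stratum 1 (< 40): n = 609; a·d/n = 205·120/609 = 40.3941; b·c/n = 156·128/609 = 32.7882
Stratum 2 (40–59): n = 478; a·d/n = 254·44/478 = 23.3808; b·c/n = 134·46/478 = 12.8954
Stratum 3 (≥ 60): n = 425; a·d/n = 147·120/425 = 41.5059; b·c/n = 59·99/425 = 13.7435
OR_MH = (40.3941 + 23.3808 + 41.5059) / (32.7882 + 12.8954 + 13.7435) = 105.2807 / 59.4271 = 1.77159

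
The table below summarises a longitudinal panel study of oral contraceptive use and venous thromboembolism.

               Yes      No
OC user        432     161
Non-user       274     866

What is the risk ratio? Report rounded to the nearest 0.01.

Cells: a = 432, b = 161, c = 274, d = 866.
Risk in exposed = 432/593 = 0.72850; risk in unexposed = 274/1140 = 0.24035.
RR = 0.72850 / 0.24035 = 3.03098
The risk among the exposed is 3.03 times that among the unexposed.

3.03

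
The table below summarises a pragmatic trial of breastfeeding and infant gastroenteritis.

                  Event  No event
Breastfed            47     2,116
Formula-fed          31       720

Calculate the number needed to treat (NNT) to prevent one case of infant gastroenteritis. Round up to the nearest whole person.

Risk in treated group = 47/2163 = 0.02173; risk in control = 31/751 = 0.04128.
Absolute risk reduction = 0.04128 − 0.02173 = 0.01955
NNT = 1 / ARR = 1 / 0.01955 = 51.153 → round up → 52

52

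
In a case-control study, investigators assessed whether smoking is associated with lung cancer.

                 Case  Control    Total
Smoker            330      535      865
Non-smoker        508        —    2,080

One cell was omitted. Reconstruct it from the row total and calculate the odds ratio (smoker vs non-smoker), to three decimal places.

The missing cell is in the unexposed row: 2080 − 508 = 1572.
So a = 330, b = 535, c = 508, d = 1572.
OR = (a·d)/(b·c) = (330 × 1572) / (535 × 508) = 518760 / 271780 = 1.90875

1.909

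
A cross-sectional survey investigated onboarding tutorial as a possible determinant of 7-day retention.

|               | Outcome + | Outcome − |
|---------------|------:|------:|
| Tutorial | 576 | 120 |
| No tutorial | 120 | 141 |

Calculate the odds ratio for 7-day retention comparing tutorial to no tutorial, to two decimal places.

5.64

Cells: a = 576, b = 120, c = 120, d = 141.
OR = (a·d)/(b·c) = (576 × 141) / (120 × 120) = 81216 / 14400 = 5.64000
The odds of 7-day retention are about 5.64 times as high in the tutorial group.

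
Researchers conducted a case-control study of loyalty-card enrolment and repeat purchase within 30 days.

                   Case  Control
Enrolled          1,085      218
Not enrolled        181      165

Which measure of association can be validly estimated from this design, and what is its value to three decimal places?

Cells: a = 1085, b = 218, c = 181, d = 165.
This is a case-control study: participants were sampled on outcome status, so risks in the source population cannot be estimated directly — relative risk is not valid here. The odds ratio is the appropriate measure.
OR = (a·d)/(b·c) = (1085 × 165) / (218 × 181) = 179025 / 39458 = 4.53710

4.537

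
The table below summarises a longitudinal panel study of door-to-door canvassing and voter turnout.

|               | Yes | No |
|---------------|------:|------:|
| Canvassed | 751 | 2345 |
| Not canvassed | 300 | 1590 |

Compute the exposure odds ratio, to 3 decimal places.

Cells: a = 751, b = 2345, c = 300, d = 1590.
OR = (a·d)/(b·c) = (751 × 1590) / (2345 × 300) = 1194090 / 703500 = 1.69736
The odds of voter turnout are about 1.70 times as high in the canvassed group.

1.697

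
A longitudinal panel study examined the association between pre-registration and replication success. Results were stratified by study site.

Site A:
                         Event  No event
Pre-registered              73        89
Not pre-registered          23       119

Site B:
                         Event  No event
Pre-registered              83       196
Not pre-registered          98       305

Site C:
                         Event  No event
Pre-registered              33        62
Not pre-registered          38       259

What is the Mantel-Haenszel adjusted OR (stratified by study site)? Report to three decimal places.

2.139

OR_MH = Σ(aᵢdᵢ/nᵢ) / Σ(bᵢcᵢ/nᵢ), where nᵢ is the stratum total.
Stratum 1 (Site A): n = 304; a·d/n = 73·119/304 = 28.5757; b·c/n = 89·23/304 = 6.7336
Stratum 2 (Site B): n = 682; a·d/n = 83·305/682 = 37.1188; b·c/n = 196·98/682 = 28.1642
Stratum 3 (Site C): n = 392; a·d/n = 33·259/392 = 21.8036; b·c/n = 62·38/392 = 6.0102
OR_MH = (28.5757 + 37.1188 + 21.8036) / (6.7336 + 28.1642 + 6.0102) = 87.4980 / 40.9080 = 2.13890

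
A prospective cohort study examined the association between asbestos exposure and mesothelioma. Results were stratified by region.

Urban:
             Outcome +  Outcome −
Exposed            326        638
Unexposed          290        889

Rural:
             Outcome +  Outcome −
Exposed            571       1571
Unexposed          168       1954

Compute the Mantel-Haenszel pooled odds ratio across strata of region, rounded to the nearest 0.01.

OR_MH = Σ(aᵢdᵢ/nᵢ) / Σ(bᵢcᵢ/nᵢ), where nᵢ is the stratum total.
Stratum 1 (Urban): n = 2143; a·d/n = 326·889/2143 = 135.2375; b·c/n = 638·290/2143 = 86.3369
Stratum 2 (Rural): n = 4264; a·d/n = 571·1954/4264 = 261.6637; b·c/n = 1571·168/4264 = 61.8968
OR_MH = (135.2375 + 261.6637) / (86.3369 + 61.8968) = 396.9012 / 148.2337 = 2.67754

2.68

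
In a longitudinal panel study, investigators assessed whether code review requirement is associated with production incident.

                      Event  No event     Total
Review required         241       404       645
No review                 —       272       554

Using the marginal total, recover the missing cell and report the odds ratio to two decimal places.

0.58

The missing cell is in the unexposed row: 554 − 272 = 282.
So a = 241, b = 404, c = 282, d = 272.
OR = (a·d)/(b·c) = (241 × 272) / (404 × 282) = 65552 / 113928 = 0.57538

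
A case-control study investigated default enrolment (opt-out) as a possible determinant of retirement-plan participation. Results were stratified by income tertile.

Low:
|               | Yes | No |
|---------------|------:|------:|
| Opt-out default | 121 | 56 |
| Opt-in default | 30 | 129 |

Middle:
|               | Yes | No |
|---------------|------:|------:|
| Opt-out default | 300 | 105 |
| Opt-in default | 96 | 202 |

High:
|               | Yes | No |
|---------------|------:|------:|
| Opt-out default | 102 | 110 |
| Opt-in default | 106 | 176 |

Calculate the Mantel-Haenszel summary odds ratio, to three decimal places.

3.936

OR_MH = Σ(aᵢdᵢ/nᵢ) / Σ(bᵢcᵢ/nᵢ), where nᵢ is the stratum total.
Stratum 1 (Low): n = 336; a·d/n = 121·129/336 = 46.4554; b·c/n = 56·30/336 = 5.0000
Stratum 2 (Middle): n = 703; a·d/n = 300·202/703 = 86.2020; b·c/n = 105·96/703 = 14.3385
Stratum 3 (High): n = 494; a·d/n = 102·176/494 = 36.3401; b·c/n = 110·106/494 = 23.6032
OR_MH = (46.4554 + 86.2020 + 36.3401) / (5.0000 + 14.3385 + 23.6032) = 168.9974 / 42.9418 = 3.93550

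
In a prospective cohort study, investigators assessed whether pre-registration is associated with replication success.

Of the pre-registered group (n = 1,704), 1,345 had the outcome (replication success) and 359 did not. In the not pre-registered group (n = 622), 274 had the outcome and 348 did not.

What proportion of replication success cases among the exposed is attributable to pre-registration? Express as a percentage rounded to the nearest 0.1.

44.2

From the description: a = 1345, b = 359, c = 274, d = 348.
Risk in exposed = 1345/1704 = 0.78932; risk in unexposed = 274/622 = 0.44051.
RR = 0.78932/0.44051 = 1.79181
AR% = (RR − 1)/RR × 100 = (1.79181 − 1)/1.79181 × 100 = 44.1906%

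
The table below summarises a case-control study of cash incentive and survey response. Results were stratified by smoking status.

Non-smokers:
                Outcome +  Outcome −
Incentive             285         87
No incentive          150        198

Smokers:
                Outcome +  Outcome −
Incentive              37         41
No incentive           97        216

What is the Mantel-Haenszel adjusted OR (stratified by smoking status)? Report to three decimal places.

3.492

OR_MH = Σ(aᵢdᵢ/nᵢ) / Σ(bᵢcᵢ/nᵢ), where nᵢ is the stratum total.
Stratum 1 (Non-smokers): n = 720; a·d/n = 285·198/720 = 78.3750; b·c/n = 87·150/720 = 18.1250
Stratum 2 (Smokers): n = 391; a·d/n = 37·216/391 = 20.4399; b·c/n = 41·97/391 = 10.1714
OR_MH = (78.3750 + 20.4399) / (18.1250 + 10.1714) = 98.8149 / 28.2964 = 3.49214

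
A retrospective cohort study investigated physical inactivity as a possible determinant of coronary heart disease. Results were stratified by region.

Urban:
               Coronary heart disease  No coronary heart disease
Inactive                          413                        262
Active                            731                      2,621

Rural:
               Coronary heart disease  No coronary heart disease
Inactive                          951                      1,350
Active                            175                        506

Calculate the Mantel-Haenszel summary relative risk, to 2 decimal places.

RR_MH = Σ(aᵢ·n₀ᵢ/nᵢ) / Σ(cᵢ·n₁ᵢ/nᵢ), with n₁ᵢ = aᵢ+bᵢ (exposed), n₀ᵢ = cᵢ+dᵢ (unexposed), nᵢ = n₁ᵢ+n₀ᵢ.
Stratum 1 (Urban): n₁ = 675, n₀ = 3352, n = 4027; a·n₀/n = 413·3352/4027 = 343.7735; c·n₁/n = 731·675/4027 = 122.5292
Stratum 2 (Rural): n₁ = 2301, n₀ = 681, n = 2982; a·n₀/n = 951·681/2982 = 217.1801; c·n₁/n = 175·2301/2982 = 135.0352
RR_MH = (343.7735 + 217.1801) / (122.5292 + 135.0352) = 560.9536 / 257.5644 = 2.17792

2.18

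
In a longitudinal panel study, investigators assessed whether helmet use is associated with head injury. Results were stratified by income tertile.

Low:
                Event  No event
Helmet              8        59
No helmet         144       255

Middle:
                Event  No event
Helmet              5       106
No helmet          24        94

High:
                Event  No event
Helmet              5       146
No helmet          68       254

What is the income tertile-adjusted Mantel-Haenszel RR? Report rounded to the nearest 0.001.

0.237

RR_MH = Σ(aᵢ·n₀ᵢ/nᵢ) / Σ(cᵢ·n₁ᵢ/nᵢ), with n₁ᵢ = aᵢ+bᵢ (exposed), n₀ᵢ = cᵢ+dᵢ (unexposed), nᵢ = n₁ᵢ+n₀ᵢ.
Stratum 1 (Low): n₁ = 67, n₀ = 399, n = 466; a·n₀/n = 8·399/466 = 6.8498; c·n₁/n = 144·67/466 = 20.7039
Stratum 2 (Middle): n₁ = 111, n₀ = 118, n = 229; a·n₀/n = 5·118/229 = 2.5764; c·n₁/n = 24·111/229 = 11.6332
Stratum 3 (High): n₁ = 151, n₀ = 322, n = 473; a·n₀/n = 5·322/473 = 3.4038; c·n₁/n = 68·151/473 = 21.7082
RR_MH = (6.8498 + 2.5764 + 3.4038) / (20.7039 + 11.6332 + 21.7082) = 12.8300 / 54.0453 = 0.23739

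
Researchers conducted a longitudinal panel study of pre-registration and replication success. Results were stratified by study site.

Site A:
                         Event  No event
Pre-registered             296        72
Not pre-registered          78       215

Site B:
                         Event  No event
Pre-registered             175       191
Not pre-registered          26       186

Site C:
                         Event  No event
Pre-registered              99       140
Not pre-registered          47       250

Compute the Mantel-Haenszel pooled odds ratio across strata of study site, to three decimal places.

OR_MH = Σ(aᵢdᵢ/nᵢ) / Σ(bᵢcᵢ/nᵢ), where nᵢ is the stratum total.
Stratum 1 (Site A): n = 661; a·d/n = 296·215/661 = 96.2784; b·c/n = 72·78/661 = 8.4962
Stratum 2 (Site B): n = 578; a·d/n = 175·186/578 = 56.3149; b·c/n = 191·26/578 = 8.5917
Stratum 3 (Site C): n = 536; a·d/n = 99·250/536 = 46.1754; b·c/n = 140·47/536 = 12.2761
OR_MH = (96.2784 + 56.3149 + 46.1754) / (8.4962 + 8.5917 + 12.2761) = 198.7686 / 29.3640 = 6.76912

6.769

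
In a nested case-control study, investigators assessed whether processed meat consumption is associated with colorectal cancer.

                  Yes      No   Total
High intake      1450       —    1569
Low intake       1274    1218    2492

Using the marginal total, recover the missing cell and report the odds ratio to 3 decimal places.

11.649

The missing cell is in the exposed row: 1569 − 1450 = 119.
So a = 1450, b = 119, c = 1274, d = 1218.
OR = (a·d)/(b·c) = (1450 × 1218) / (119 × 1274) = 1766100 / 151606 = 11.64928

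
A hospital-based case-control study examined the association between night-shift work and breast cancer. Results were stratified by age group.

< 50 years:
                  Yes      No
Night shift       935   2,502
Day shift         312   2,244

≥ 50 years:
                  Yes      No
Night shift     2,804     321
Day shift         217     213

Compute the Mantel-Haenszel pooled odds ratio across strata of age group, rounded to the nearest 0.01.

OR_MH = Σ(aᵢdᵢ/nᵢ) / Σ(bᵢcᵢ/nᵢ), where nᵢ is the stratum total.
Stratum 1 (< 50 years): n = 5993; a·d/n = 935·2244/5993 = 350.0984; b·c/n = 2502·312/5993 = 130.2560
Stratum 2 (≥ 50 years): n = 3555; a·d/n = 2804·213/3555 = 168.0034; b·c/n = 321·217/3555 = 19.5941
OR_MH = (350.0984 + 168.0034) / (130.2560 + 19.5941) = 518.1018 / 149.8501 = 3.45747

3.46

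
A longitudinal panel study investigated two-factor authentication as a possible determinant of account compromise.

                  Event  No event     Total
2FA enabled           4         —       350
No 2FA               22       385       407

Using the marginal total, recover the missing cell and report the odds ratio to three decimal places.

0.202

The missing cell is in the exposed row: 350 − 4 = 346.
So a = 4, b = 346, c = 22, d = 385.
OR = (a·d)/(b·c) = (4 × 385) / (346 × 22) = 1540 / 7612 = 0.20231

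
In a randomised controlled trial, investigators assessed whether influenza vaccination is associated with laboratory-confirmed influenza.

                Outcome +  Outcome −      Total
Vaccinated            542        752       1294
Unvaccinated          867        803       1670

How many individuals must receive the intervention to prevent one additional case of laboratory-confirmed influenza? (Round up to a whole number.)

Risk in treated group = 542/1294 = 0.41886; risk in control = 867/1670 = 0.51916.
Absolute risk reduction = 0.51916 − 0.41886 = 0.10031
NNT = 1 / ARR = 1 / 0.10031 = 9.970 → round up → 10

10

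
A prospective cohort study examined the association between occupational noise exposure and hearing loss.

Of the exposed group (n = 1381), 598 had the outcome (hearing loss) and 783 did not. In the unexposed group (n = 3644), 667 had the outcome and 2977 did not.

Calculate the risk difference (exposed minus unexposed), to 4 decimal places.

0.2500

From the description: a = 598, b = 783, c = 667, d = 2977.
Risk in exposed = 598/1381 = 0.433020; risk in unexposed = 667/3644 = 0.183041.
Risk difference = 0.433020 − 0.183041 = 0.249979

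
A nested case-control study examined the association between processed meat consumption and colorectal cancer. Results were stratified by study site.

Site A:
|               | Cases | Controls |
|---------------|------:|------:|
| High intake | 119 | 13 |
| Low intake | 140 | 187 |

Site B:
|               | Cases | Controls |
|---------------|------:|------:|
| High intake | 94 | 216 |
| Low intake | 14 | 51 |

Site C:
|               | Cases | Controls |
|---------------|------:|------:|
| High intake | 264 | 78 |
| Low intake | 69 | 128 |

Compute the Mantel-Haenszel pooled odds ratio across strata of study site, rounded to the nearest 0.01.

5.63

OR_MH = Σ(aᵢdᵢ/nᵢ) / Σ(bᵢcᵢ/nᵢ), where nᵢ is the stratum total.
Stratum 1 (Site A): n = 459; a·d/n = 119·187/459 = 48.4815; b·c/n = 13·140/459 = 3.9651
Stratum 2 (Site B): n = 375; a·d/n = 94·51/375 = 12.7840; b·c/n = 216·14/375 = 8.0640
Stratum 3 (Site C): n = 539; a·d/n = 264·128/539 = 62.6939; b·c/n = 78·69/539 = 9.9852
OR_MH = (48.4815 + 12.7840 + 62.6939) / (3.9651 + 8.0640 + 9.9852) = 123.9594 / 22.0143 = 5.63086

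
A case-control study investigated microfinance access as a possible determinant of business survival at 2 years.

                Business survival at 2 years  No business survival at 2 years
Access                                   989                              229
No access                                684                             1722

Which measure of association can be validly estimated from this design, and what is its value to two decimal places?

Cells: a = 989, b = 229, c = 684, d = 1722.
This is a case-control study: participants were sampled on outcome status, so risks in the source population cannot be estimated directly — relative risk is not valid here. The odds ratio is the appropriate measure.
OR = (a·d)/(b·c) = (989 × 1722) / (229 × 684) = 1703058 / 156636 = 10.87271

10.87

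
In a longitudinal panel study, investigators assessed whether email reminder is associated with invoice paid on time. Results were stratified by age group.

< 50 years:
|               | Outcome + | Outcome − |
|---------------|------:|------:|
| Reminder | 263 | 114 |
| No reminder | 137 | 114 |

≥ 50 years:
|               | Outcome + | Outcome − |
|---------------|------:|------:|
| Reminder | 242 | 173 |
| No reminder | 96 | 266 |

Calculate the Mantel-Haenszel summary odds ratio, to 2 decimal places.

OR_MH = Σ(aᵢdᵢ/nᵢ) / Σ(bᵢcᵢ/nᵢ), where nᵢ is the stratum total.
Stratum 1 (< 50 years): n = 628; a·d/n = 263·114/628 = 47.7420; b·c/n = 114·137/628 = 24.8694
Stratum 2 (≥ 50 years): n = 777; a·d/n = 242·266/777 = 82.8468; b·c/n = 173·96/777 = 21.3745
OR_MH = (47.7420 + 82.8468) / (24.8694 + 21.3745) = 130.5889 / 46.2439 = 2.82391

2.82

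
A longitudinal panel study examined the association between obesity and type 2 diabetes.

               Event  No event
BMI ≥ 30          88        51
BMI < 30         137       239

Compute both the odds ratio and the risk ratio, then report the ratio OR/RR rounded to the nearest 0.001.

Cells: a = 88, b = 51, c = 137, d = 239.
OR = (88·239)/(51·137) = 21032/6987 = 3.01016
Risk in exposed = 88/139 = 0.63309; risk in unexposed = 137/376 = 0.36436; RR = 1.73754
OR/RR = 3.01016 / 1.73754 = 1.73243
The outcome is not rare, so the OR lies further from 1 than the RR.

1.732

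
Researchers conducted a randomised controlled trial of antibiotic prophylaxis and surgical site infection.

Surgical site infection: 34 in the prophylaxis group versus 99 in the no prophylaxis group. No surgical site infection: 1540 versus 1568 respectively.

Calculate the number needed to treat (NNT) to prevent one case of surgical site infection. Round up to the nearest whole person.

Risk in treated group = 34/1574 = 0.02160; risk in control = 99/1667 = 0.05939.
Absolute risk reduction = 0.05939 − 0.02160 = 0.03779
NNT = 1 / ARR = 1 / 0.03779 = 26.464 → round up → 27

27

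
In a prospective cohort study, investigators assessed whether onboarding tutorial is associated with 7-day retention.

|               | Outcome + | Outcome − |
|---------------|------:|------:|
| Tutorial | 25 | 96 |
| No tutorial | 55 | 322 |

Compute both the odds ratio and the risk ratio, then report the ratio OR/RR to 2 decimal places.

1.08

Cells: a = 25, b = 96, c = 55, d = 322.
OR = (25·322)/(96·55) = 8050/5280 = 1.52462
Risk in exposed = 25/121 = 0.20661; risk in unexposed = 55/377 = 0.14589; RR = 1.41623
OR/RR = 1.52462 / 1.41623 = 1.07654
The outcome is not rare, so the OR lies further from 1 than the RR.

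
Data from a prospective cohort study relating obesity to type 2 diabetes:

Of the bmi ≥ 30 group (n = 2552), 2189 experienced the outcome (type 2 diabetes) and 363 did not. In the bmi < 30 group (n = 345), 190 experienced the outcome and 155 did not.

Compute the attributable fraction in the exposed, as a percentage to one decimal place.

From the description: a = 2189, b = 363, c = 190, d = 155.
Risk in exposed = 2189/2552 = 0.85776; risk in unexposed = 190/345 = 0.55072.
RR = 0.85776/0.55072 = 1.55751
AR% = (RR − 1)/RR × 100 = (1.55751 − 1)/1.55751 × 100 = 35.7949%

35.8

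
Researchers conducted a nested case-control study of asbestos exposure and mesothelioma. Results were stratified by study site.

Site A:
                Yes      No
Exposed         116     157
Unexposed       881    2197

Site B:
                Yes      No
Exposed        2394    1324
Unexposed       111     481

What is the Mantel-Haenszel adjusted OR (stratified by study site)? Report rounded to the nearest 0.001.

OR_MH = Σ(aᵢdᵢ/nᵢ) / Σ(bᵢcᵢ/nᵢ), where nᵢ is the stratum total.
Stratum 1 (Site A): n = 3351; a·d/n = 116·2197/3351 = 76.0525; b·c/n = 157·881/3351 = 41.2763
Stratum 2 (Site B): n = 4310; a·d/n = 2394·481/4310 = 267.1726; b·c/n = 1324·111/4310 = 34.0984
OR_MH = (76.0525 + 267.1726) / (41.2763 + 34.0984) = 343.2251 / 75.3747 = 4.55358

4.554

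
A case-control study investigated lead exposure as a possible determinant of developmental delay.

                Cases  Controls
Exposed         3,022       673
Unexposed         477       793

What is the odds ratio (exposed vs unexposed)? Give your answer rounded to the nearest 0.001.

7.465

Cells: a = 3022, b = 673, c = 477, d = 793.
OR = (a·d)/(b·c) = (3022 × 793) / (673 × 477) = 2396446 / 321021 = 7.46508
The odds of developmental delay are about 7.47 times as high in the exposed group.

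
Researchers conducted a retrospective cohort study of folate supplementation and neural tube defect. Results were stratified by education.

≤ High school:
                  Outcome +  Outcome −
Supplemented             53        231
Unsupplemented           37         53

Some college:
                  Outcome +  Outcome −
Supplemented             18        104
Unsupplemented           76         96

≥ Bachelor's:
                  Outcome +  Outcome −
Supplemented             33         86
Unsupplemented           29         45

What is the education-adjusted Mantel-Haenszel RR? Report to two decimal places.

RR_MH = Σ(aᵢ·n₀ᵢ/nᵢ) / Σ(cᵢ·n₁ᵢ/nᵢ), with n₁ᵢ = aᵢ+bᵢ (exposed), n₀ᵢ = cᵢ+dᵢ (unexposed), nᵢ = n₁ᵢ+n₀ᵢ.
Stratum 1 (≤ High school): n₁ = 284, n₀ = 90, n = 374; a·n₀/n = 53·90/374 = 12.7540; c·n₁/n = 37·284/374 = 28.0963
Stratum 2 (Some college): n₁ = 122, n₀ = 172, n = 294; a·n₀/n = 18·172/294 = 10.5306; c·n₁/n = 76·122/294 = 31.5374
Stratum 3 (≥ Bachelor's): n₁ = 119, n₀ = 74, n = 193; a·n₀/n = 33·74/193 = 12.6528; c·n₁/n = 29·119/193 = 17.8808
RR_MH = (12.7540 + 10.5306 + 12.6528) / (28.0963 + 31.5374 + 17.8808) = 35.9375 / 77.5145 = 0.46362

0.46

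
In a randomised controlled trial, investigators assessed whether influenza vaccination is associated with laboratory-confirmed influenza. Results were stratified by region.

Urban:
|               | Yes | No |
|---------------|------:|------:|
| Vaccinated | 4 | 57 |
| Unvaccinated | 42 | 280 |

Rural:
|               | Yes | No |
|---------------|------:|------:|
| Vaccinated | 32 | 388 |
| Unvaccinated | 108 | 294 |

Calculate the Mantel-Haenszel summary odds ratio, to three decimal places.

0.251

OR_MH = Σ(aᵢdᵢ/nᵢ) / Σ(bᵢcᵢ/nᵢ), where nᵢ is the stratum total.
Stratum 1 (Urban): n = 383; a·d/n = 4·280/383 = 2.9243; b·c/n = 57·42/383 = 6.2507
Stratum 2 (Rural): n = 822; a·d/n = 32·294/822 = 11.4453; b·c/n = 388·108/822 = 50.9781
OR_MH = (2.9243 + 11.4453) / (6.2507 + 50.9781) = 14.3695 / 57.2288 = 0.25109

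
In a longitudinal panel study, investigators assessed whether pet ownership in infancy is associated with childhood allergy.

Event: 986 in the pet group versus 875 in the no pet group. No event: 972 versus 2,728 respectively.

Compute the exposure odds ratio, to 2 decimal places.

From the description: a = 986, b = 972, c = 875, d = 2728.
OR = (a·d)/(b·c) = (986 × 2728) / (972 × 875) = 2689808 / 850500 = 3.16262
The odds of childhood allergy are about 3.16 times as high in the pet group.

3.16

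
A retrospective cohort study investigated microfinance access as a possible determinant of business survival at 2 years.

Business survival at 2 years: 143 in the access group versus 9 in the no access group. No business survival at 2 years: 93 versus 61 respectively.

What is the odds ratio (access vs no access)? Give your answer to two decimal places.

10.42

From the description: a = 143, b = 93, c = 9, d = 61.
OR = (a·d)/(b·c) = (143 × 61) / (93 × 9) = 8723 / 837 = 10.42174
The odds of business survival at 2 years are about 10.42 times as high in the access group.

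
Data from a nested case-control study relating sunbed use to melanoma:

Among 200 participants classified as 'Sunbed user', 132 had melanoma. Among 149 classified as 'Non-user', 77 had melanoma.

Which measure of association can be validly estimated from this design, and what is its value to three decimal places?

1.815

From the description: a = 132, b = 68, c = 77, d = 72.
This is a nested case-control study: participants were sampled on outcome status, so risks in the source population cannot be estimated directly — relative risk is not valid here. The odds ratio is the appropriate measure.
OR = (a·d)/(b·c) = (132 × 72) / (68 × 77) = 9504 / 5236 = 1.81513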